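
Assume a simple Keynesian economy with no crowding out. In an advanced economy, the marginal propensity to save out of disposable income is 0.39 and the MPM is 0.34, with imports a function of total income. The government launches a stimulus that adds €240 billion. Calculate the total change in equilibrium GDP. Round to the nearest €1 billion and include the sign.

MPC = 1 − MPS = 1 − 0.39 = 0.61.
Spending multiplier = 1/(1 − c + m) = 1/(1 − 0.61 + 0.34) = 1/0.73 ≈ 1.37.
ΔY = k × ΔG = (+€240 billion) / 0.73 ≈ +€329 billion.

+€329 billion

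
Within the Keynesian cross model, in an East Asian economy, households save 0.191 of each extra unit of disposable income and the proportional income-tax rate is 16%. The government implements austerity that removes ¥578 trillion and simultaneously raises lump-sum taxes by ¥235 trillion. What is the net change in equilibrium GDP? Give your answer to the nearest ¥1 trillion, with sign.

MPC = 1 − MPS = 1 − 0.191 = 0.809.
Expenditure multiplier = 1/(1 − c(1−t)) = 1/(1 − 0.809×0.84) = 1/0.32044 ≈ 3.121.
ΔG contributes k·ΔG = (−¥578 trillion) / 0.32044 ≈ −¥1,803.8 trillion.
ΔT of +¥235 trillion changes first-round spending by −c·ΔT = −¥190.115 trillion, contributing k·(−c·ΔT) = (−¥190.115 trillion) / 0.32044 ≈ −¥593.3 trillion.
Net ΔY = k(ΔG − c·ΔT) = (−¥768.115 trillion) / 0.32044 ≈ −¥2,397 trillion.

−¥2,397 trillion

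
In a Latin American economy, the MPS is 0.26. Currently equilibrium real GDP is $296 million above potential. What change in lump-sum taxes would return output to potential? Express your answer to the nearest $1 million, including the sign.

+$104 million

MPC = 1 − MPS = 1 − 0.26 = 0.74.
Spending multiplier = 1/(1 − MPC) = 1/(1 − 0.74) = 1/0.26 ≈ 3.846.
Tax multiplier = −c·k = −0.74/0.26 ≈ −2.846. Need ΔY = −$296 million, so ΔT = ΔY/(−c·k) = −(−$296 million) × 0.26 / 0.74 = +$104 million.
The government should raise lump-sum taxes by $104 million.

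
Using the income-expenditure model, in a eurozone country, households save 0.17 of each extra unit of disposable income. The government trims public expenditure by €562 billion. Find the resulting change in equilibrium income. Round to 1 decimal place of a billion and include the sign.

MPC = 1 − MPS = 1 − 0.17 = 0.83.
Government-spending multiplier = 1/(1 − MPC) = 1/(1 − 0.83) = 1/0.17 ≈ 5.882.
ΔY = k × ΔG = (−€562 billion) / 0.17 ≈ −€3,305.9 billion.

−€3,305.9 billion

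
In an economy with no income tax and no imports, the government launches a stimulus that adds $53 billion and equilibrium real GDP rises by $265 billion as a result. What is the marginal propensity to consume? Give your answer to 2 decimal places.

Implied spending multiplier k = ΔY/ΔG = 265/53 = 5.
Since k = 1/(1 − MPC), MPC = 1 − 1/k = 1 − ΔG/ΔY = 1 − 53/265 = 0.80.

0.80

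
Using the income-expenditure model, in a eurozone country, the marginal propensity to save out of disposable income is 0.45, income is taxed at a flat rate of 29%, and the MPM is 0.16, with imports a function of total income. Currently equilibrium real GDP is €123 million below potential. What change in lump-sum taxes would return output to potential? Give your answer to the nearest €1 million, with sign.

−€172 million

MPC = 1 − MPS = 1 − 0.45 = 0.55.
Spending multiplier = 1/(1 − c(1−t) + m) = 1/(1 − 0.55×0.71 + 0.16) = 1/0.7695 ≈ 1.3.
Tax multiplier = −c·k = −0.55/0.7695 ≈ −0.715. Need ΔY = +€123 million, so ΔT = ΔY/(−c·k) = −(+€123 million) × 0.7695 / 0.55 ≈ −€172 million.
The government should cut lump-sum taxes by €172 million.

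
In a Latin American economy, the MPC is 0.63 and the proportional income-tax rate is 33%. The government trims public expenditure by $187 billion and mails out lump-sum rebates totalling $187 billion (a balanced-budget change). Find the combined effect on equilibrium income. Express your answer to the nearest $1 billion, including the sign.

−$120 billion

Expenditure multiplier = 1/(1 − c(1−t)) = 1/(1 − 0.63×0.67) = 1/0.5779 ≈ 1.73.
ΔG contributes k·ΔG = (−$187 billion) / 0.5779 ≈ −$323.6 billion.
ΔT of −$187 billion changes first-round spending by −c·ΔT = +$117.81 billion, contributing k·(−c·ΔT) = (+$117.81 billion) / 0.5779 ≈ +$203.9 billion.
Net ΔY = k(ΔG − c·ΔT) = (−$69.19 billion) / 0.5779 ≈ −$120 billion.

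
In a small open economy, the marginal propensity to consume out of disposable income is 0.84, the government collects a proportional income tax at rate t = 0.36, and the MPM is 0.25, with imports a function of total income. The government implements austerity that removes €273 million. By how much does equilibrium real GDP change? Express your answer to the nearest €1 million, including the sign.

Expenditure multiplier = 1/(1 − c(1−t) + m) = 1/(1 − 0.84×0.64 + 0.25) = 1/0.7124 ≈ 1.404.
ΔY = k × ΔG = (−€273 million) / 0.7124 ≈ −€383 million.

−€383 million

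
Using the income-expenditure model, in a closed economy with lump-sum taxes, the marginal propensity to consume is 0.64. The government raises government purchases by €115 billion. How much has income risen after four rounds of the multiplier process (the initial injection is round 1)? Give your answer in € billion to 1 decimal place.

Round 1 adds ΔG = €115 billion; each later round is MPC = 0.64 times the previous.
After 4 rounds: 115 + 73.6 + 47.104 + 30.14656 = ΔG·(1 − c^4)/(1 − c) = 115 × (1 − 0.16777216)/0.36 ≈ €265.9 billion.

€265.9 billion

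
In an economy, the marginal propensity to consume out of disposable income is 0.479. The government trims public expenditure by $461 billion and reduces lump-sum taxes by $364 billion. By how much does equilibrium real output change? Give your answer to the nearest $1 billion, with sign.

−$550 billion

Expenditure multiplier = 1/(1 − MPC) = 1/(1 − 0.479) = 1/0.521 ≈ 1.919.
ΔG contributes k·ΔG = (−$461 billion) / 0.521 ≈ −$884.8 billion.
ΔT of −$364 billion changes first-round spending by −c·ΔT = +$174.356 billion, contributing k·(−c·ΔT) = (+$174.356 billion) / 0.521 ≈ +$334.7 billion.
Net ΔY = k(ΔG − c·ΔT) = (−$286.644 billion) / 0.521 ≈ −$550 billion.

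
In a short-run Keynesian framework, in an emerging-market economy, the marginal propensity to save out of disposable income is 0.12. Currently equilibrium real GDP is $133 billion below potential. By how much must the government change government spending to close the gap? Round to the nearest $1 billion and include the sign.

MPC = 1 − MPS = 1 − 0.12 = 0.88.
Spending multiplier = 1/(1 − MPC) = 1/(1 − 0.88) = 1/0.12 ≈ 8.333.
Need ΔY = +$133 billion, so ΔG = ΔY/k = (+$133 billion) × 0.12 ≈ +$16 billion.
The government should increase government spending by $16 billion.

+$16 billion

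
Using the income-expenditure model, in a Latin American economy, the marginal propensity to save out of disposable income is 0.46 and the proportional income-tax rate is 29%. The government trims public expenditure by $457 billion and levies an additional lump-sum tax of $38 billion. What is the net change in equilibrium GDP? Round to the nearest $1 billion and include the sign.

MPC = 1 − MPS = 1 − 0.46 = 0.54.
Expenditure multiplier = 1/(1 − c(1−t)) = 1/(1 − 0.54×0.71) = 1/0.6166 ≈ 1.622.
ΔG contributes k·ΔG = (−$457 billion) / 0.6166 ≈ −$741.2 billion.
ΔT of +$38 billion changes first-round spending by −c·ΔT = −$20.52 billion, contributing k·(−c·ΔT) = (−$20.52 billion) / 0.6166 ≈ −$33.3 billion.
Net ΔY = k(ΔG − c·ΔT) = (−$477.52 billion) / 0.6166 ≈ −$774 billion.

−$774 billion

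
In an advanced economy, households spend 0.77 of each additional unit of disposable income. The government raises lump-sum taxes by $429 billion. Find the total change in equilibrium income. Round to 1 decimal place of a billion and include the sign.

A lump-sum tax change of +$429 billion shifts disposable income by −$429 billion; first-round consumption changes by −c × ΔT = −0.77 × (+$429 billion) = −$330.33 billion.
Expenditure multiplier = 1/(1 − MPC) = 1/(1 − 0.77) = 1/0.23 ≈ 4.348.
The tax multiplier is −c × k ≈ −3.348, so ΔY = k × (−c·ΔT) = (−$330.33 billion) / 0.23 ≈ −$1,436.2 billion.

−$1,436.2 billion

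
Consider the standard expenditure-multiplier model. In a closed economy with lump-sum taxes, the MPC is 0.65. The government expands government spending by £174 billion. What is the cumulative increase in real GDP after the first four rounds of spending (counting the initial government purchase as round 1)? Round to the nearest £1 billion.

Round 1 adds ΔG = £174 billion; each later round is MPC = 0.65 times the previous.
After 4 rounds: 174 + 113.1 + 73.515 + 47.78475 = ΔG·(1 − c^4)/(1 − c) = 174 × (1 − 0.17850625)/0.35 ≈ £408 billion.

£408 billion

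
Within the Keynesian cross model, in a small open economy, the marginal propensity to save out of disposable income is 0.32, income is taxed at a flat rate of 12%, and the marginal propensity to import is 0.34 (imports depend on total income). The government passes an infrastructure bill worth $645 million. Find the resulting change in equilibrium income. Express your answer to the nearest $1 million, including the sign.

+$870 million

MPC = 1 − MPS = 1 − 0.32 = 0.68.
Government-spending multiplier = 1/(1 − c(1−t) + m) = 1/(1 − 0.68×0.88 + 0.34) = 1/0.7416 ≈ 1.348.
ΔY = k × ΔG = (+$645 million) / 0.7416 ≈ +$870 million.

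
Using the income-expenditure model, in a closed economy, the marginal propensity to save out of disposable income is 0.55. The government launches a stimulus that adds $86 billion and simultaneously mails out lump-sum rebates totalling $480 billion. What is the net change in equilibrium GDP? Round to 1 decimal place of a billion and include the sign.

MPC = 1 − MPS = 1 − 0.55 = 0.45.
Expenditure multiplier = 1/(1 − MPC) = 1/(1 − 0.45) = 1/0.55 ≈ 1.818.
ΔG contributes k·ΔG = (+$86 billion) / 0.55 ≈ +$156.4 billion.
ΔT of −$480 billion changes first-round spending by −c·ΔT = +$216 billion, contributing k·(−c·ΔT) = (+$216 billion) / 0.55 ≈ +$392.7 billion.
Net ΔY = k(ΔG − c·ΔT) = (+$302 billion) / 0.55 ≈ +$549.1 billion.

+$549.1 billion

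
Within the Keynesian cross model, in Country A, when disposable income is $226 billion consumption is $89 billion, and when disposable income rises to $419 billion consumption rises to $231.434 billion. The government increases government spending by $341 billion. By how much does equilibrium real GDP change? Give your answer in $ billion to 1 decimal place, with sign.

MPC = ΔC/ΔYd = (231.434 − 89)/(419 − 226) = 142.434/193 = 0.738.
Government-spending multiplier = 1/(1 − MPC) = 1/(1 − 0.738) = 1/0.262 ≈ 3.817.
ΔY = k × ΔG = (+$341 billion) / 0.262 ≈ +$1,301.5 billion.

+$1,301.5 billion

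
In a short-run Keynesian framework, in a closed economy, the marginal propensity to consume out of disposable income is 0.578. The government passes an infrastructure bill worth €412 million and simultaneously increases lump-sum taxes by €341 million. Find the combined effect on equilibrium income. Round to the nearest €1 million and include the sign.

Expenditure multiplier = 1/(1 − MPC) = 1/(1 − 0.578) = 1/0.422 ≈ 2.37.
ΔG contributes k·ΔG = (+€412 million) / 0.422 ≈ +€976.3 million.
ΔT of +€341 million changes first-round spending by −c·ΔT = −€197.098 million, contributing k·(−c·ΔT) = (−€197.098 million) / 0.422 ≈ −€467.1 million.
Net ΔY = k(ΔG − c·ΔT) = (+€214.902 million) / 0.422 ≈ +€509 million.

+€509 million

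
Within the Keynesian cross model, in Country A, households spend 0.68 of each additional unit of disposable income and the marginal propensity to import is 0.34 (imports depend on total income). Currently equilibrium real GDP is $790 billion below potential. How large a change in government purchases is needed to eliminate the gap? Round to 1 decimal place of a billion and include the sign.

Spending multiplier = 1/(1 − c + m) = 1/(1 − 0.68 + 0.34) = 1/0.66 ≈ 1.515.
Need ΔY = +$790 billion, so ΔG = ΔY/k = (+$790 billion) × 0.66 = +$521.4 billion.
The government should increase government purchases by $521.4 billion.

+$521.4 billion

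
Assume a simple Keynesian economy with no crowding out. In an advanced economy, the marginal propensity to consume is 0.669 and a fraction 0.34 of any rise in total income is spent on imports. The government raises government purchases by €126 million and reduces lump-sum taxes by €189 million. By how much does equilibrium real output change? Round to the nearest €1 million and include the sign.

Expenditure multiplier = 1/(1 − c + m) = 1/(1 − 0.669 + 0.34) = 1/0.671 ≈ 1.49.
ΔG contributes k·ΔG = (+€126 million) / 0.671 ≈ +€187.8 million.
ΔT of −€189 million changes first-round spending by −c·ΔT = +€126.441 million, contributing k·(−c·ΔT) = (+€126.441 million) / 0.671 ≈ +€188.4 million.
Net ΔY = k(ΔG − c·ΔT) = (+€252.441 million) / 0.671 ≈ +€376 million.

+€376 million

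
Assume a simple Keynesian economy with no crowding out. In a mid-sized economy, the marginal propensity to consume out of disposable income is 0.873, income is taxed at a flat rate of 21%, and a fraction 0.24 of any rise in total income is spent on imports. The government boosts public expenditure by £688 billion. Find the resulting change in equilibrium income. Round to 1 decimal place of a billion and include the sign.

Government-spending multiplier = 1/(1 − c(1−t) + m) = 1/(1 − 0.873×0.79 + 0.24) = 1/0.55033 ≈ 1.817.
ΔY = k × ΔG = (+£688 billion) / 0.55033 ≈ +£1,250.2 billion.

+£1,250.2 billion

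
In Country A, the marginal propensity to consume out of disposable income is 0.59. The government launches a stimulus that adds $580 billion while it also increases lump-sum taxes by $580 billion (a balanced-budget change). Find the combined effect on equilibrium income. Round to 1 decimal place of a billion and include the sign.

Expenditure multiplier = 1/(1 − MPC) = 1/(1 − 0.59) = 1/0.41 ≈ 2.439.
ΔG contributes k·ΔG = (+$580 billion) / 0.41 ≈ +$1,414.6 billion.
ΔT of +$580 billion changes first-round spending by −c·ΔT = −$342.2 billion, contributing k·(−c·ΔT) = (−$342.2 billion) / 0.41 ≈ −$834.6 billion.
With ΔG = ΔT and no other leakages, the balanced-budget multiplier is 1, so ΔY = ΔG = +$580 billion.

+$580.0 billion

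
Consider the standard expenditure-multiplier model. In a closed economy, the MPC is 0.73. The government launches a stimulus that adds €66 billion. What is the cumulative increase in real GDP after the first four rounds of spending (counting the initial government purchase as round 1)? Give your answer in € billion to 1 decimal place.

Round 1 adds ΔG = €66 billion; each later round is MPC = 0.73 times the previous.
After 4 rounds: 66 + 48.18 + 35.1714 + 25.675122 = ΔG·(1 − c^4)/(1 − c) = 66 × (1 − 0.28398241)/0.27 ≈ €175 billion.

€175.0 billion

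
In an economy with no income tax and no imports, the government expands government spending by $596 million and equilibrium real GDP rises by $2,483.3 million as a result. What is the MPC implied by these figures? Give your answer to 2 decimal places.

Implied spending multiplier k = ΔY/ΔG = 2,483.3/596 ≈ 4.1666.
Since k = 1/(1 − MPC), MPC = 1 − 1/k = 1 − ΔG/ΔY = 1 − 596/2,483.3 ≈ 0.76.

0.76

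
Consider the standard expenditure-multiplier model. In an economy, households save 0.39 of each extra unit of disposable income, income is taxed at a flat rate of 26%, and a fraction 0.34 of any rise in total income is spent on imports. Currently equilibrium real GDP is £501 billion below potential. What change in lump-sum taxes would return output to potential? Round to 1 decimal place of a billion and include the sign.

−£729.8 billion

MPC = 1 − MPS = 1 − 0.39 = 0.61.
Spending multiplier = 1/(1 − c(1−t) + m) = 1/(1 − 0.61×0.74 + 0.34) = 1/0.8886 ≈ 1.125.
Tax multiplier = −c·k = −0.61/0.8886 ≈ −0.686. Need ΔY = +£501 billion, so ΔT = ΔY/(−c·k) = −(+£501 billion) × 0.8886 / 0.61 ≈ −£729.8 billion.
The government should cut lump-sum taxes by £729.8 billion.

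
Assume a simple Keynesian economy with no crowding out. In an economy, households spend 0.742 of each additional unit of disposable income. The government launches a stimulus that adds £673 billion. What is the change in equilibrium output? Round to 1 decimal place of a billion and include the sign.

Spending multiplier = 1/(1 − MPC) = 1/(1 − 0.742) = 1/0.258 ≈ 3.876.
ΔY = k × ΔG = (+£673 billion) / 0.258 ≈ +£2,608.5 billion.

+£2,608.5 billion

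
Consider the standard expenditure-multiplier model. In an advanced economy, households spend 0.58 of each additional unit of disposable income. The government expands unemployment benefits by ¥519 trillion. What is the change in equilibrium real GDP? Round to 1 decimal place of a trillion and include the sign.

The transfer change shifts disposable income by +¥519 trillion, so first-round consumption changes by c·ΔTR = 0.58 × (+¥519 trillion) = +¥301.02 trillion.
Expenditure multiplier = 1/(1 − MPC) = 1/(1 − 0.58) = 1/0.42 ≈ 2.381.
The transfer multiplier is c × k ≈ 1.381, so ΔY = k × (c·ΔTR) = (+¥301.02 trillion) / 0.42 ≈ +¥716.7 trillion.

+¥716.7 trillion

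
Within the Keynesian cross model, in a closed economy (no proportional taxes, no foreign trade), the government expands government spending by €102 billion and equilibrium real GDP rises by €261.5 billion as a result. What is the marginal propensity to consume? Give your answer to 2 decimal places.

0.61

Implied spending multiplier k = ΔY/ΔG = 261.5/102 ≈ 2.5637.
Since k = 1/(1 − MPC), MPC = 1 − 1/k = 1 − ΔG/ΔY = 1 − 102/261.5 ≈ 0.61.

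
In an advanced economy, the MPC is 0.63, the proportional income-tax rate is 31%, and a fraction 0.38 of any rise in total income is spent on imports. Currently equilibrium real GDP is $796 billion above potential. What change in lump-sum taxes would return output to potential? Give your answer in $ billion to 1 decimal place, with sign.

Spending multiplier = 1/(1 − c(1−t) + m) = 1/(1 − 0.63×0.69 + 0.38) = 1/0.9453 ≈ 1.058.
Tax multiplier = −c·k = −0.63/0.9453 ≈ −0.666. Need ΔY = −$796 billion, so ΔT = ΔY/(−c·k) = −(−$796 billion) × 0.9453 / 0.63 ≈ +$1,194.4 billion.
The government should raise lump-sum taxes by $1,194.4 billion.

+$1,194.4 billion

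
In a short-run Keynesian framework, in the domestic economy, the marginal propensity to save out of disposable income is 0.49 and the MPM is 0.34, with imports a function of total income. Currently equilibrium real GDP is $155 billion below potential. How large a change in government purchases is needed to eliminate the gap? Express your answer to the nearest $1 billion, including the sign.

+$129 billion

MPC = 1 − MPS = 1 − 0.49 = 0.51.
Spending multiplier = 1/(1 − c + m) = 1/(1 − 0.51 + 0.34) = 1/0.83 ≈ 1.205.
Need ΔY = +$155 billion, so ΔG = ΔY/k = (+$155 billion) × 0.83 ≈ +$129 billion.
The government should increase government purchases by $129 billion.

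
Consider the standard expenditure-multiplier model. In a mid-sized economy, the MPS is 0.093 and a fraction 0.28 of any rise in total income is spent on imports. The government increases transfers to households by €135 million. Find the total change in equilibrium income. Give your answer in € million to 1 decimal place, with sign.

MPC = 1 − MPS = 1 − 0.093 = 0.907.
The transfer change shifts disposable income by +€135 million, so first-round consumption changes by c·ΔTR = 0.907 × (+€135 million) = +€122.445 million.
Expenditure multiplier = 1/(1 − c + m) = 1/(1 − 0.907 + 0.28) = 1/0.373 ≈ 2.681.
The transfer multiplier is c × k ≈ 2.432, so ΔY = k × (c·ΔTR) = (+€122.445 million) / 0.373 ≈ +€328.3 million.

+€328.3 million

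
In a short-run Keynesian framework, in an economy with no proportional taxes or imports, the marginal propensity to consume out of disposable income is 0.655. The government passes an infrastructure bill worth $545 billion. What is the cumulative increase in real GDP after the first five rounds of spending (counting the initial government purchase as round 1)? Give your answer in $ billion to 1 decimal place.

$1,389.3 billion

Round 1 adds ΔG = $545 billion; each later round is MPC = 0.655 times the previous.
After 5 rounds: 545 + 356.975 + 233.818625 + 153.151199375 + 100.314035590625 = ΔG·(1 − c^5)/(1 − c) = 545 × (1 − 0.120560905159375)/0.345 ≈ $1,389.3 billion.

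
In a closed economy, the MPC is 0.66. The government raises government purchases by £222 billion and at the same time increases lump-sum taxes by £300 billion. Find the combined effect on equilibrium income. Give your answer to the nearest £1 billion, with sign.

+£71 billion

Expenditure multiplier = 1/(1 − MPC) = 1/(1 − 0.66) = 1/0.34 ≈ 2.941.
ΔG contributes k·ΔG = (+£222 billion) / 0.34 ≈ +£652.9 billion.
ΔT of +£300 billion changes first-round spending by −c·ΔT = −£198 billion, contributing k·(−c·ΔT) = (−£198 billion) / 0.34 ≈ −£582.4 billion.
Net ΔY = k(ΔG − c·ΔT) = (+£24 billion) / 0.34 ≈ +£71 billion.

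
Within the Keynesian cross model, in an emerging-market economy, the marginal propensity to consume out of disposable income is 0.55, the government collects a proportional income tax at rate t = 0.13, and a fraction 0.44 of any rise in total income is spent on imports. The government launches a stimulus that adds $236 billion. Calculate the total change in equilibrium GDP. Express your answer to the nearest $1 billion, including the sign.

Government-spending multiplier = 1/(1 − c(1−t) + m) = 1/(1 − 0.55×0.87 + 0.44) = 1/0.9615 ≈ 1.04.
ΔY = k × ΔG = (+$236 billion) / 0.9615 ≈ +$245 billion.

+$245 billion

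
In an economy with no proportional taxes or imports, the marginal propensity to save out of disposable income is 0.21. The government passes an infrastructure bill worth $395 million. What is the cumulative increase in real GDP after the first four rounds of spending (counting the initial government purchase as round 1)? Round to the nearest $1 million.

MPC = 1 − MPS = 1 − 0.21 = 0.79.
Round 1 adds ΔG = $395 million; each later round is MPC = 0.79 times the previous.
After 4 rounds: 395 + 312.05 + 246.5195 + 194.750405 = ΔG·(1 − c^4)/(1 − c) = 395 × (1 − 0.38950081)/0.21 ≈ $1,148 million.

$1,148 million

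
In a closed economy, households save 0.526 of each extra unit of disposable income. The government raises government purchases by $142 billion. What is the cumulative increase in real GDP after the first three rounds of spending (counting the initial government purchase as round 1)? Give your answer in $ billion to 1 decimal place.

MPC = 1 − MPS = 1 − 0.526 = 0.474.
Round 1 adds ΔG = $142 billion; each later round is MPC = 0.474 times the previous.
After 3 rounds: 142 + 67.308 + 31.903992 = ΔG·(1 − c^3)/(1 − c) = 142 × (1 − 0.106496424)/0.526 ≈ $241.2 billion.

$241.2 billion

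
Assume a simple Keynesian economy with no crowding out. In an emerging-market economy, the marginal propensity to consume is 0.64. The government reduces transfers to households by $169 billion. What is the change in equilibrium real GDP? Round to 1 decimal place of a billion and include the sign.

The transfer change shifts disposable income by −$169 billion, so first-round consumption changes by c·ΔTR = 0.64 × (−$169 billion) = −$108.16 billion.
Expenditure multiplier = 1/(1 − MPC) = 1/(1 − 0.64) = 1/0.36 ≈ 2.778.
The transfer multiplier is c × k ≈ 1.778, so ΔY = k × (c·ΔTR) = (−$108.16 billion) / 0.36 ≈ −$300.4 billion.

−$300.4 billion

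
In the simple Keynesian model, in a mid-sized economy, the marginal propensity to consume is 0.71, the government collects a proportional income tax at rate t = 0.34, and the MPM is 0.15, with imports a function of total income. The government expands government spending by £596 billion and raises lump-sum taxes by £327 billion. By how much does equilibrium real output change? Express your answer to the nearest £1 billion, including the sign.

Expenditure multiplier = 1/(1 − c(1−t) + m) = 1/(1 − 0.71×0.66 + 0.15) = 1/0.6814 ≈ 1.468.
ΔG contributes k·ΔG = (+£596 billion) / 0.6814 ≈ +£874.7 billion.
ΔT of +£327 billion changes first-round spending by −c·ΔT = −£232.17 billion, contributing k·(−c·ΔT) = (−£232.17 billion) / 0.6814 ≈ −£340.7 billion.
Net ΔY = k(ΔG − c·ΔT) = (+£363.83 billion) / 0.6814 ≈ +£534 billion.

+£534 billion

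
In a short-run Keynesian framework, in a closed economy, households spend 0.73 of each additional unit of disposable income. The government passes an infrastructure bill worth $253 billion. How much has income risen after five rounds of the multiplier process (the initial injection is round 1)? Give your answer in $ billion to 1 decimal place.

$742.8 billion

Round 1 adds ΔG = $253 billion; each later round is MPC = 0.73 times the previous.
After 5 rounds: 253 + 184.69 + 134.8237 + 98.421301 + 71.84754973 = ΔG·(1 − c^5)/(1 − c) = 253 × (1 − 0.2073071593)/0.27 ≈ $742.8 billion.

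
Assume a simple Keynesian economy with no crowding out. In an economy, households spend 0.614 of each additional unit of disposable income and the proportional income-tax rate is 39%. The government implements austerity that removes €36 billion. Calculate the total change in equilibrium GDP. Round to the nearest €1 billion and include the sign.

−€58 billion

Expenditure multiplier = 1/(1 − c(1−t)) = 1/(1 − 0.614×0.61) = 1/0.62546 ≈ 1.599.
ΔY = k × ΔG = (−€36 billion) / 0.62546 ≈ −€58 billion.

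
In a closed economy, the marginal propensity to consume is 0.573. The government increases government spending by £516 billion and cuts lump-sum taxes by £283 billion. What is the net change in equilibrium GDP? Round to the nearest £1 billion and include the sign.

Expenditure multiplier = 1/(1 − MPC) = 1/(1 − 0.573) = 1/0.427 ≈ 2.342.
ΔG contributes k·ΔG = (+£516 billion) / 0.427 ≈ +£1,208.4 billion.
ΔT of −£283 billion changes first-round spending by −c·ΔT = +£162.159 billion, contributing k·(−c·ΔT) = (+£162.159 billion) / 0.427 ≈ +£379.8 billion.
Net ΔY = k(ΔG − c·ΔT) = (+£678.159 billion) / 0.427 ≈ +£1,588 billion.

+£1,588 billion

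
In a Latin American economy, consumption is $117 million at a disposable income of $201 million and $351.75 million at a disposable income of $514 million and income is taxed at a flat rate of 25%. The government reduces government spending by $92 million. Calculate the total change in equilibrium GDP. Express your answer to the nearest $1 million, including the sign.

−$210 million

MPC = ΔC/ΔYd = (351.75 − 117)/(514 − 201) = 234.75/313 = 0.75.
Government-spending multiplier = 1/(1 − c(1−t)) = 1/(1 − 0.75×0.75) = 1/0.4375 ≈ 2.286.
ΔY = k × ΔG = (−$92 million) / 0.4375 ≈ −$210 million.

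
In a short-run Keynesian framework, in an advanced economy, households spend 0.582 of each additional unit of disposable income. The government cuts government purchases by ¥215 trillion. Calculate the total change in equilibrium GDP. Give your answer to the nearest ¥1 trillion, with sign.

−¥514 trillion

Expenditure multiplier = 1/(1 − MPC) = 1/(1 − 0.582) = 1/0.418 ≈ 2.392.
ΔY = k × ΔG = (−¥215 trillion) / 0.418 ≈ −¥514 trillion.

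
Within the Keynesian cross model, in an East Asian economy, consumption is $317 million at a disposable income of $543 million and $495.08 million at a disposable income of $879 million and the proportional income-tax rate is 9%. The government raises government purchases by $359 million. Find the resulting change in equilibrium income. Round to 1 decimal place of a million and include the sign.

MPC = ΔC/ΔYd = (495.08 − 317)/(879 − 543) = 178.08/336 = 0.53.
Government-spending multiplier = 1/(1 − c(1−t)) = 1/(1 − 0.53×0.91) = 1/0.5177 ≈ 1.932.
ΔY = k × ΔG = (+$359 million) / 0.5177 ≈ +$693.5 million.

+$693.5 million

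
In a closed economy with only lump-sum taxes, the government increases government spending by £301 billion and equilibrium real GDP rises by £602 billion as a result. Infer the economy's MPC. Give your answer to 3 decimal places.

Implied spending multiplier k = ΔY/ΔG = 602/301 = 2.
Since k = 1/(1 − MPC), MPC = 1 − 1/k = 1 − ΔG/ΔY = 1 − 301/602 = 0.500.

0.500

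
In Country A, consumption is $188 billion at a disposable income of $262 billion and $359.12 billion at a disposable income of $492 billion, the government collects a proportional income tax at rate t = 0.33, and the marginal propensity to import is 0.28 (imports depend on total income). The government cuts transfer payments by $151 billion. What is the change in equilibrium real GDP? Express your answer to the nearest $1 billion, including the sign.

−$144 billion

MPC = ΔC/ΔYd = (359.12 − 188)/(492 − 262) = 171.12/230 = 0.744.
The transfer change shifts disposable income by −$151 billion, so first-round consumption changes by c·ΔTR = 0.744 × (−$151 billion) = −$112.344 billion.
Expenditure multiplier = 1/(1 − c(1−t) + m) = 1/(1 − 0.744×0.67 + 0.28) = 1/0.78152 ≈ 1.28.
The transfer multiplier is c × k ≈ 0.952, so ΔY = k × (c·ΔTR) = (−$112.344 billion) / 0.78152 ≈ −$144 billion.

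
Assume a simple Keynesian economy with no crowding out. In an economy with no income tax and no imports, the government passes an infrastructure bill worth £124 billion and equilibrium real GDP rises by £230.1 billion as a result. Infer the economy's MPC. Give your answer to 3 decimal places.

0.461

Implied spending multiplier k = ΔY/ΔG = 230.1/124 ≈ 1.8556.
Since k = 1/(1 − MPC), MPC = 1 − 1/k = 1 − ΔG/ΔY = 1 − 124/230.1 ≈ 0.461.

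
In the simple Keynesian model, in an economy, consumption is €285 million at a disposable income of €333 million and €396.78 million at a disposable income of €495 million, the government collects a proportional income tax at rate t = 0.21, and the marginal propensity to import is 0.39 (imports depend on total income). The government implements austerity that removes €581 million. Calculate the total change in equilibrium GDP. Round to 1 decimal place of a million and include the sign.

MPC = ΔC/ΔYd = (396.78 − 285)/(495 − 333) = 111.78/162 = 0.69.
Expenditure multiplier = 1/(1 − c(1−t) + m) = 1/(1 − 0.69×0.79 + 0.39) = 1/0.8449 ≈ 1.184.
ΔY = k × ΔG = (−€581 million) / 0.8449 ≈ −€687.7 million.

−€687.7 million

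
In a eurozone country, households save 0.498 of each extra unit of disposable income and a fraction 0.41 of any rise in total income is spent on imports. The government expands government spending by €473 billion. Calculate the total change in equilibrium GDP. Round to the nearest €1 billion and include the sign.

MPC = 1 − MPS = 1 − 0.498 = 0.502.
Government-spending multiplier = 1/(1 − c + m) = 1/(1 − 0.502 + 0.41) = 1/0.908 ≈ 1.101.
ΔY = k × ΔG = (+€473 billion) / 0.908 ≈ +€521 billion.

+€521 billion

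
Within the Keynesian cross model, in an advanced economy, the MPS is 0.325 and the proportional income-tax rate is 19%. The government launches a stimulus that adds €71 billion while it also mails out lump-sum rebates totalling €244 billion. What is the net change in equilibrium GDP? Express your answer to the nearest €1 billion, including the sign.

MPC = 1 − MPS = 1 − 0.325 = 0.675.
Expenditure multiplier = 1/(1 − c(1−t)) = 1/(1 − 0.675×0.81) = 1/0.45325 ≈ 2.206.
ΔG contributes k·ΔG = (+€71 billion) / 0.45325 ≈ +€156.6 billion.
ΔT of −€244 billion changes first-round spending by −c·ΔT = +€164.7 billion, contributing k·(−c·ΔT) = (+€164.7 billion) / 0.45325 ≈ +€363.4 billion.
Net ΔY = k(ΔG − c·ΔT) = (+€235.7 billion) / 0.45325 ≈ +€520 billion.

+€520 billion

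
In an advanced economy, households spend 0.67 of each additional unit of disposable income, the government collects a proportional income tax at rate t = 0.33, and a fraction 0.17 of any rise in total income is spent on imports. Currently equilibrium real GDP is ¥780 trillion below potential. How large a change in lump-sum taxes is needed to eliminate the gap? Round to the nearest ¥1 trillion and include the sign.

Spending multiplier = 1/(1 − c(1−t) + m) = 1/(1 − 0.67×0.67 + 0.17) = 1/0.7211 ≈ 1.387.
Tax multiplier = −c·k = −0.67/0.7211 ≈ −0.929. Need ΔY = +¥780 trillion, so ΔT = ΔY/(−c·k) = −(+¥780 trillion) × 0.7211 / 0.67 ≈ −¥839 trillion.
The government should cut lump-sum taxes by ¥839 trillion.

−¥839 trillion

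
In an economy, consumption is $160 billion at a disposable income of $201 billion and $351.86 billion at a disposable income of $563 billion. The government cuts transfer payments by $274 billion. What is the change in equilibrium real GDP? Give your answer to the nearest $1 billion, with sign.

−$309 billion

MPC = ΔC/ΔYd = (351.86 − 160)/(563 − 201) = 191.86/362 = 0.53.
The transfer change shifts disposable income by −$274 billion, so first-round consumption changes by c·ΔTR = 0.53 × (−$274 billion) = −$145.22 billion.
Expenditure multiplier = 1/(1 − MPC) = 1/(1 − 0.53) = 1/0.47 ≈ 2.128.
The transfer multiplier is c × k ≈ 1.128, so ΔY = k × (c·ΔTR) = (−$145.22 billion) / 0.47 ≈ −$309 billion.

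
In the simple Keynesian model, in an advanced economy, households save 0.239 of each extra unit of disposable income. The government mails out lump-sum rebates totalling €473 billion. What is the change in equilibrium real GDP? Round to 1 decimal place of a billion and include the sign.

+€1,506.1 billion

MPC = 1 − MPS = 1 − 0.239 = 0.761.
A lump-sum tax change of −€473 billion shifts disposable income by +€473 billion; first-round consumption changes by −c × ΔT = −0.761 × (−€473 billion) = +€359.953 billion.
Expenditure multiplier = 1/(1 − MPC) = 1/(1 − 0.761) = 1/0.239 ≈ 4.184.
The tax multiplier is −c × k ≈ −3.184, so ΔY = k × (−c·ΔT) = (+€359.953 billion) / 0.239 ≈ +€1,506.1 billion.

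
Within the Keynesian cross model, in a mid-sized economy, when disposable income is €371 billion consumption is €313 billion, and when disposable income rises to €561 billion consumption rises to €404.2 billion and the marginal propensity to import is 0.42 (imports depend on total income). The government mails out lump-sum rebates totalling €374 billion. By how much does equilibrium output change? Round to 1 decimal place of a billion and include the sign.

+€191.0 billion

MPC = ΔC/ΔYd = (404.2 − 313)/(561 − 371) = 91.2/190 = 0.48.
A lump-sum tax change of −€374 billion shifts disposable income by +€374 billion; first-round consumption changes by −c × ΔT = −0.48 × (−€374 billion) = +€179.52 billion.
Expenditure multiplier = 1/(1 − c + m) = 1/(1 − 0.48 + 0.42) = 1/0.94 ≈ 1.064.
The tax multiplier is −c × k ≈ −0.511, so ΔY = k × (−c·ΔT) = (+€179.52 billion) / 0.94 ≈ +€191 billion.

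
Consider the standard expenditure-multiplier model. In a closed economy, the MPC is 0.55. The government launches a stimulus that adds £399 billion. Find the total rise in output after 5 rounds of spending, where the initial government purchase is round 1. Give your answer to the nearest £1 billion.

£842 billion

Round 1 adds ΔG = £399 billion; each later round is MPC = 0.55 times the previous.
After 5 rounds: 399 + 219.45 + 120.6975 + 66.383625 + 36.51099375 = ΔG·(1 − c^5)/(1 − c) = 399 × (1 − 0.0503284375)/0.45 ≈ £842 billion.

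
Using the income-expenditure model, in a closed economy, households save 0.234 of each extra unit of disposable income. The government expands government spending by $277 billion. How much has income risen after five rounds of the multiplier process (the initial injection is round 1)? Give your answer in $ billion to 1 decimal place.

$871.6 billion

MPC = 1 − MPS = 1 − 0.234 = 0.766.
Round 1 adds ΔG = $277 billion; each later round is MPC = 0.766 times the previous.
After 5 rounds: 277 + 212.182 + 162.531412 + 124.499061592 + 95.366281179472 = ΔG·(1 − c^5)/(1 − c) = 277 × (1 − 0.263720474308576)/0.234 ≈ $871.6 billion.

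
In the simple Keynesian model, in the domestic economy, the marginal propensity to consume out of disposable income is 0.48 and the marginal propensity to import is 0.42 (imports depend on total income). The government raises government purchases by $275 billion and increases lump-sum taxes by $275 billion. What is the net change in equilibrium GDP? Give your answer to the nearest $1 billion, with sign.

Expenditure multiplier = 1/(1 − c + m) = 1/(1 − 0.48 + 0.42) = 1/0.94 ≈ 1.064.
ΔG contributes k·ΔG = (+$275 billion) / 0.94 ≈ +$292.6 billion.
ΔT of +$275 billion changes first-round spending by −c·ΔT = −$132 billion, contributing k·(−c·ΔT) = (−$132 billion) / 0.94 ≈ −$140.4 billion.
Net ΔY = k(ΔG − c·ΔT) = (+$143 billion) / 0.94 ≈ +$152 billion.

+$152 billion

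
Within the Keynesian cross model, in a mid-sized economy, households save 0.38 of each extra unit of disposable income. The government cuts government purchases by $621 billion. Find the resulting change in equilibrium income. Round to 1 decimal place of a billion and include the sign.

−$1,634.2 billion

MPC = 1 − MPS = 1 − 0.38 = 0.62.
Government-spending multiplier = 1/(1 − MPC) = 1/(1 − 0.62) = 1/0.38 ≈ 2.632.
ΔY = k × ΔG = (−$621 billion) / 0.38 ≈ −$1,634.2 billion.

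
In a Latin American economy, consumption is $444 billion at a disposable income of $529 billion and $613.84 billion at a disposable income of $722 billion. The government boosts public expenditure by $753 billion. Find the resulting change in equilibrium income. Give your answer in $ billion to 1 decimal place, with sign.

+$6,275.0 billion

MPC = ΔC/ΔYd = (613.84 − 444)/(722 − 529) = 169.84/193 = 0.88.
Expenditure multiplier = 1/(1 − MPC) = 1/(1 − 0.88) = 1/0.12 ≈ 8.333.
ΔY = k × ΔG = (+$753 billion) / 0.12 = +$6,275 billion.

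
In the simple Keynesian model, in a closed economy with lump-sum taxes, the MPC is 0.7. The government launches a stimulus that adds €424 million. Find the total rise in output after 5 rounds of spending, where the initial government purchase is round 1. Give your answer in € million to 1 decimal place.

Round 1 adds ΔG = €424 million; each later round is MPC = 0.7 times the previous.
After 5 rounds: 424 + 296.8 + 207.76 + 145.432 + 101.8024 = ΔG·(1 − c^5)/(1 − c) = 424 × (1 − 0.16807)/0.3 ≈ €1,175.8 million.

€1,175.8 million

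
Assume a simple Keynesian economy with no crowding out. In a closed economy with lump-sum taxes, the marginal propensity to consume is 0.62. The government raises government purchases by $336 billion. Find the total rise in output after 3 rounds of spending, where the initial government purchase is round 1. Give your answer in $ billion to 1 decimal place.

Round 1 adds ΔG = $336 billion; each later round is MPC = 0.62 times the previous.
After 3 rounds: 336 + 208.32 + 129.1584 = ΔG·(1 − c^3)/(1 − c) = 336 × (1 − 0.238328)/0.38 ≈ $673.5 billion.

$673.5 billion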